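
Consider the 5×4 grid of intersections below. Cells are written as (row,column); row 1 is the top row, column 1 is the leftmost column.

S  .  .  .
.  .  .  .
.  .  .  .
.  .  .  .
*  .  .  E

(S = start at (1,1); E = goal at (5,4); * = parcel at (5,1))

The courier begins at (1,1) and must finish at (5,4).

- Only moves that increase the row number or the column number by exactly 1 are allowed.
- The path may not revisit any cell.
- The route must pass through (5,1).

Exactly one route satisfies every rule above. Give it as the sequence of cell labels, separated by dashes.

(1,1) - (2,1) - (3,1) - (4,1) - (5,1) - (5,2) - (5,3) - (5,4)

Moves only go right or down, so the column and row indices never decrease.
Route from (1,1): 4× down (reaching (5,1)), 3× right (reaching (5,4)) — 7 moves in all.
Check: all required cells visited.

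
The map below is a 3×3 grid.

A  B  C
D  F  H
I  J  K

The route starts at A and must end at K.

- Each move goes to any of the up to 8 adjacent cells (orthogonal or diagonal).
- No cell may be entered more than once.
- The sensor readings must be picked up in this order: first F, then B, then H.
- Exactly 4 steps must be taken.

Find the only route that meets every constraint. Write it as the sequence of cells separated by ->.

A -> F -> B -> H -> K

The waypoints must appear in the order F, B, H, with no cell reused.
Route from A: down-right 1 to F, up 1 to B, down-right 1 to H, down 1 to K — 4 moves in all.
Check: order respected (F at step 1, B at step 2, H at step 3); 4 moves as required.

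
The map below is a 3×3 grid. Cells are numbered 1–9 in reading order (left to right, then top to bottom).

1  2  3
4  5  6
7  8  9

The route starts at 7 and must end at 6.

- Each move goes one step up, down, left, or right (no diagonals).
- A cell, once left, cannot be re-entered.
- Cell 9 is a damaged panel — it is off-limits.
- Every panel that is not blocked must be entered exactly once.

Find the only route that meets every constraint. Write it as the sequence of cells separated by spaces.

7 8 5 4 1 2 3 6

Need to visit all 8 open cells exactly once, starting at 7 and ending at 6.
Cell 1 has only two open neighbours (4 and 2), so the path must pass straight through it: one of those is the cell it's entered from and the other is where it exits.
Route from 7: right to 8, up to 5, left to 4, up to 1, 2× right (reaching 3), down to 6 — 7 moves in all.
Check: all 8 open cells covered.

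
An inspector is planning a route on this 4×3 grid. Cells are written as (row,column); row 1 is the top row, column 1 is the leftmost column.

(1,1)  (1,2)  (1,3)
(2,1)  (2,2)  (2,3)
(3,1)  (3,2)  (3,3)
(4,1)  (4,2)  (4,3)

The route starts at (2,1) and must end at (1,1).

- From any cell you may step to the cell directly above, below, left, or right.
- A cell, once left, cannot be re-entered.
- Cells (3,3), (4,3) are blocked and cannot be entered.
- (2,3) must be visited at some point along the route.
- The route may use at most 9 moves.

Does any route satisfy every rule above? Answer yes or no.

One route that works: (2,1) → (2,2) → (2,3) → (1,3) → (1,2) → (1,1).

yes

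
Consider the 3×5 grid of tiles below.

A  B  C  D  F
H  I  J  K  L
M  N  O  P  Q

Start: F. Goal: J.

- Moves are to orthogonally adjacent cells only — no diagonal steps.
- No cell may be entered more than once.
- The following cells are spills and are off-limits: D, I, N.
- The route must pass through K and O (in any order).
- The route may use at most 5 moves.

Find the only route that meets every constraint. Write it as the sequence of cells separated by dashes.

F - L - K - P - O - J

The budget equals the shortest possible length, so every move has to be on a shortest route through the required cells.
Route from F: down to L, left to K, down to P, left to O, up to J — 5 moves in all.
Check: all required cells visited; 5 ≤ 5 moves.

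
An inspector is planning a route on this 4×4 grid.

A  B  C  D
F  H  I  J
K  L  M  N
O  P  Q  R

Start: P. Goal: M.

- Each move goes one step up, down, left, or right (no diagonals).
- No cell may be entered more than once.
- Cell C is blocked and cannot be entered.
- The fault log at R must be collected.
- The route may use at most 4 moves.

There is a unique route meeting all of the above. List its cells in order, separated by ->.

The 4-move cap with required stops at R leaves no slack for detours.
Route from P: 2× right (reaching R), up to N, left to M — 4 moves in all.
Check: all required cells visited; 4 ≤ 4 moves.

P -> Q -> R -> N -> M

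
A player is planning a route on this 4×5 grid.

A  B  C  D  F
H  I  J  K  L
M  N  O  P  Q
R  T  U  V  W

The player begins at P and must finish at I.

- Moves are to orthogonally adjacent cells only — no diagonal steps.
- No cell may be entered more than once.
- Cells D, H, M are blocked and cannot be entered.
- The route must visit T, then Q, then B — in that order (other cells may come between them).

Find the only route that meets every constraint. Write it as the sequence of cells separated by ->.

P -> O -> N -> T -> U -> V -> W -> Q -> L -> K -> J -> C -> B -> I

The waypoints must appear in the order T, Q, B, with no cell reused.
Route from P: left 2 to N, down 1 to T, right 3 to W, up 2 to L, left 2 to J, up 1 to C, left 1 to B, down 1 to I — 13 moves in all.
Check: order respected (T at step 3, Q at step 7, B at step 12).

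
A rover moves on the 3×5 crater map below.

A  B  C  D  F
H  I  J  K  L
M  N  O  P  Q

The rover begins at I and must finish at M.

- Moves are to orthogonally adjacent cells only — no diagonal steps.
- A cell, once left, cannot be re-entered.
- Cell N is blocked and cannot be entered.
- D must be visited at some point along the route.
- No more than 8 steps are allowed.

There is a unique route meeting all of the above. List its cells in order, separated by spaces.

The budget equals the shortest possible length, so every move has to be on a shortest route through the required cells.
Route from I: right 2 to K, up 1 to D, left 3 to A, down 2 to M — 8 moves in all.
Check: all required cells visited; 8 ≤ 8 moves.

I J K D C B A H M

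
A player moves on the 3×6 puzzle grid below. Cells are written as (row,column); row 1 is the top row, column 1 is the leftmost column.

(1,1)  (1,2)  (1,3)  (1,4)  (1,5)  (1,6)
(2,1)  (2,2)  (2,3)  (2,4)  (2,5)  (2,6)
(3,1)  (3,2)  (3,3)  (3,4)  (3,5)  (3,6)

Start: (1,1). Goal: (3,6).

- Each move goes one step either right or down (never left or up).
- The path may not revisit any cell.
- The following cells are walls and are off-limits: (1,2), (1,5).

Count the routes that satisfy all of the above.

6

A right/down-only route from (1,1) to (3,6) makes exactly 2 down-moves and 5 right-moves in some order.
With no other constraints that would be C(7,2) = 21 routes.
Subtract routes through each blocked cell (inclusion–exclusion for overlaps): − through (1,2): 15 − through (1,5): 3 + through (1,2)&(1,5): 3 → 6.
That gives 6 routes.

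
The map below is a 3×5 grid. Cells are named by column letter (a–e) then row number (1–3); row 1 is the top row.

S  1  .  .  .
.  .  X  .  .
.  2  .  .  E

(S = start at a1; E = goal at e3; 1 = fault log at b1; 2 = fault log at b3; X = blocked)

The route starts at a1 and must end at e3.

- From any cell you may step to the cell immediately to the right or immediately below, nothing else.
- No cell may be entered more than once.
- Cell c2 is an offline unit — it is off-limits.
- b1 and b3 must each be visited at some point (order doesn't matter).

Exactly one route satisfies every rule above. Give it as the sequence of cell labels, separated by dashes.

a1 - b1 - b2 - b3 - c3 - d3 - e3

Moves only go right or down, so the column and row indices never decrease.
Route from a1: right to b1, 2× down (reaching b3), 3× right (reaching e3) — 6 moves in all.
Check: all required cells visited.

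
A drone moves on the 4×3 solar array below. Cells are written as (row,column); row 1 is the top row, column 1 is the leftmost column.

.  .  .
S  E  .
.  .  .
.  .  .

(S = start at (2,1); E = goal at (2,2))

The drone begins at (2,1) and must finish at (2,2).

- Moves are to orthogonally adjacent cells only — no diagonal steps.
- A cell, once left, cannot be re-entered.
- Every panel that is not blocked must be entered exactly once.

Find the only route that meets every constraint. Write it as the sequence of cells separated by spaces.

(2,1) (1,1) (1,2) (1,3) (2,3) (3,3) (4,3) (4,2) (4,1) (3,1) (3,2) (2,2)

Need to visit all 12 open cells exactly once, starting at (2,1) and ending at (2,2).
Cell (1,3) has only two open neighbours ((2,3) and (1,2)), so the path must pass straight through it: one of those is the cell it's entered from and the other is where it exits.
Route from (2,1): up to (1,1), 2× right (reaching (1,3)), 3× down (reaching (4,3)), 2× left (reaching (4,1)), up to (3,1), right to (3,2), up to (2,2) — 11 moves in all.
Check: all 12 open cells covered.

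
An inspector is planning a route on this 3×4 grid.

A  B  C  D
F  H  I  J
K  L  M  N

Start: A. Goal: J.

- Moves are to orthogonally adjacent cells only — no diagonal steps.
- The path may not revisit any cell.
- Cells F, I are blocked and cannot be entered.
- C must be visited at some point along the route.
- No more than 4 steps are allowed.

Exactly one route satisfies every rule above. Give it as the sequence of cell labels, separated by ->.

A -> B -> C -> D -> J

The 4-move cap with required stops at C leaves no slack for detours.
Route from A: right 3 to D, down 1 to J — 4 moves in all.
Check: all required cells visited; 4 ≤ 4 moves.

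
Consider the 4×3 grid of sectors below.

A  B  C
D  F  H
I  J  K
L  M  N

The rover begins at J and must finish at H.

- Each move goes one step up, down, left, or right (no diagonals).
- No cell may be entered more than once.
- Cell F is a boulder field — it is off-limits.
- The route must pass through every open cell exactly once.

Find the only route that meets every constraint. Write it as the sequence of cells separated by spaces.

J K N M L I D A B C H

Need to visit all 11 open cells exactly once, starting at J and ending at H.
Cell L has only two open neighbours (I and M), so the path must pass straight through it: one of those is the cell it's entered from and the other is where it exits.
Route from J: right 1 to K, down 1 to N, left 2 to L, up 3 to A, right 2 to C, down 1 to H — 10 moves in all.
Check: all 11 open cells covered.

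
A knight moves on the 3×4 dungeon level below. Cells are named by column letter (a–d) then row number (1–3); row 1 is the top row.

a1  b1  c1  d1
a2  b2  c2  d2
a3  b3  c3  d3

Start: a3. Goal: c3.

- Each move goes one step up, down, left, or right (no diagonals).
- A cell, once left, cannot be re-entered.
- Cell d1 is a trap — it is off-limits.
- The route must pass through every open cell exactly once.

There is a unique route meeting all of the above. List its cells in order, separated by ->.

Need to visit all 11 open cells exactly once, starting at a3 and ending at c3.
Route from a3: right to b3, up to b2, left to a2, up to a1, 2× right (reaching c1), down to c2, right to d2, down to d3, left to c3 — 10 moves in all.
Check: all 11 open cells covered.

a3 -> b3 -> b2 -> a2 -> a1 -> b1 -> c1 -> c2 -> d2 -> d3 -> c3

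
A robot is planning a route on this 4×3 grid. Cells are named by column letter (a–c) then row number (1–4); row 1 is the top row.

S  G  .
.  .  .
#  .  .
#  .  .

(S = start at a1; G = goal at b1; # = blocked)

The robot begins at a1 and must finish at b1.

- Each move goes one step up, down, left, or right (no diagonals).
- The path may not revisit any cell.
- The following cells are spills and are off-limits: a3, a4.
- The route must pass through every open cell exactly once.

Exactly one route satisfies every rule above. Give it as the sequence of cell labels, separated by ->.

Need to visit all 10 open cells exactly once, starting at a1 and ending at b1.
Route from a1: down to a2, right to b2, 2× down (reaching b4), right to c4, 3× up (reaching c1), left to b1 — 9 moves in all.
Check: all 10 open cells covered.

a1 -> a2 -> b2 -> b3 -> b4 -> c4 -> c3 -> c2 -> c1 -> b1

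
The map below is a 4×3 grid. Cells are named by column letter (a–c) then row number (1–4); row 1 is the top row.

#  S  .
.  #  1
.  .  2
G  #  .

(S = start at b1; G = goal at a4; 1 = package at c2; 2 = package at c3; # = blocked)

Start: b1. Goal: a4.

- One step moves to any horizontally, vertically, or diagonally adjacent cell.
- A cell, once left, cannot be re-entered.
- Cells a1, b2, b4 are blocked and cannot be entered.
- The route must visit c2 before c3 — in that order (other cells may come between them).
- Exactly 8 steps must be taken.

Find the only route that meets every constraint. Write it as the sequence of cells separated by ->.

b1 -> c1 -> c2 -> c3 -> c4 -> b3 -> a2 -> a3 -> a4

The waypoints must appear in the order c2, c3, with no cell reused.
Route from b1: right to c1, 3× down (reaching c4), 2× up-left (reaching a2), 2× down (reaching a4) — 8 moves in all.
Check: order respected (1 at step 2, 2 at step 3); 8 moves as required.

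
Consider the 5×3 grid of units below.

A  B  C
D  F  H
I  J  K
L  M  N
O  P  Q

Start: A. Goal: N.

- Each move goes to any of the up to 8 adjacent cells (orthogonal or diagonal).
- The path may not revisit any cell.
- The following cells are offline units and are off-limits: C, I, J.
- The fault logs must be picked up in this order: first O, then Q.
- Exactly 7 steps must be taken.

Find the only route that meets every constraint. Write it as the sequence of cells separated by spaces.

The waypoints must appear in the order O, Q, with no cell reused.
Route from A: 2× down-right (reaching K), 2× down-left (reaching O), 2× right (reaching Q), up to N — 7 moves in all.
Check: order respected (O at step 4, Q at step 6); 7 moves as required.

A F K M O P Q N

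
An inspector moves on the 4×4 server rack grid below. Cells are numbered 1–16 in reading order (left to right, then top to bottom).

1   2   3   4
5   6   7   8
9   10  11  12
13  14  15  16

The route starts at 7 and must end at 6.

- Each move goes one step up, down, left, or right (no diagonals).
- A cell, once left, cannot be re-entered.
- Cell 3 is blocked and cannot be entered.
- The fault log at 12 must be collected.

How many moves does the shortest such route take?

5

Any route passes through 12 somewhere between 7 and 6. Summing Manhattan distances along the two legs (7 → 12 → 6) gives a lower bound of 2 + 3 = 5 moves.
A route of 5 moves achieves this: 7 → 8 → 12 → 11 → 10 → 6.
Since 5 matches the lower bound, it is optimal.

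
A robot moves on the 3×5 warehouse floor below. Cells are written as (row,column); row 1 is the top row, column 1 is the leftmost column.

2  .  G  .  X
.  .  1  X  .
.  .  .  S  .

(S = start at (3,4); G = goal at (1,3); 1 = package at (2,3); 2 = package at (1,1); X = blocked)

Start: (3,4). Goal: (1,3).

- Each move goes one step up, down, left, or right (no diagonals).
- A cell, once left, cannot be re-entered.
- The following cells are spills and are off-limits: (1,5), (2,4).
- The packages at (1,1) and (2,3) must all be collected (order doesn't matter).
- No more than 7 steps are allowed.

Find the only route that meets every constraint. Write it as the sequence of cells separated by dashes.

The budget equals the shortest possible length, so every move has to be on a shortest route through the required cells.
Route from (3,4): left to (3,3), up to (2,3), 2× left (reaching (2,1)), up to (1,1), 2× right (reaching (1,3)) — 7 moves in all.
Check: all required cells visited; 7 ≤ 7 moves.

(3,4) - (3,3) - (2,3) - (2,2) - (2,1) - (1,1) - (1,2) - (1,3)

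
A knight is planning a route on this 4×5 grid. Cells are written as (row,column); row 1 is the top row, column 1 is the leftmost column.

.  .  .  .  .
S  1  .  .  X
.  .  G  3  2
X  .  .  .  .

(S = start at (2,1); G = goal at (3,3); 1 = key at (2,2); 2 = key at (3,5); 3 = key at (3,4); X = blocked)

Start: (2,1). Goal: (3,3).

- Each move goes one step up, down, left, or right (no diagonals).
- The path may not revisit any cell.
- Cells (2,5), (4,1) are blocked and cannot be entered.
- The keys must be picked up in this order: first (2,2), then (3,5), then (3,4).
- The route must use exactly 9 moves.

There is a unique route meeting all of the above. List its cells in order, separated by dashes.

The waypoints must appear in the order (2,2), (3,5), (3,4), with no cell reused.
Route from (2,1): right 1 to (2,2), down 2 to (4,2), right 3 to (4,5), up 1 to (3,5), left 2 to (3,3) — 9 moves in all.
Check: order respected (1 at step 1, 2 at step 7, 3 at step 8); 9 moves as required.

(2,1) - (2,2) - (3,2) - (4,2) - (4,3) - (4,4) - (4,5) - (3,5) - (3,4) - (3,3)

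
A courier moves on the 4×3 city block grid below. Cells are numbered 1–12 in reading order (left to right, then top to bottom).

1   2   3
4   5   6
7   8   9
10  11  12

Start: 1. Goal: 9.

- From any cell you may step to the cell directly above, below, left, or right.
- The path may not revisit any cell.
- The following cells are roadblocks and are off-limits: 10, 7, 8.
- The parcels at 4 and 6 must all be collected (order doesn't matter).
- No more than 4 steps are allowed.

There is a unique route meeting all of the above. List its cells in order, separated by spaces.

1 4 5 6 9

Any route must reach 4 and 6 and still end at 9 within 4 moves, so the order of the required stops is forced.
Route from 1: down 1 to 4, right 2 to 6, down 1 to 9 — 4 moves in all.
Check: all required cells visited; 4 ≤ 4 moves.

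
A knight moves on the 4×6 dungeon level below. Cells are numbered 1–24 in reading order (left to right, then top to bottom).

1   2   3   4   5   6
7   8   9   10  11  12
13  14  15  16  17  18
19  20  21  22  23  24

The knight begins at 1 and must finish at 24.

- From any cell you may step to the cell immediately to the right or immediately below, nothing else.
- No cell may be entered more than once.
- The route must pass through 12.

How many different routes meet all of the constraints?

A right/down-only route from 1 to 24 makes exactly 3 down-moves and 5 right-moves in some order.
With no other constraints that would be C(8,3) = 56 routes.
Split at 12 and multiply the segment counts: 1→12: 6; 12→24: 1; product = 6.
That gives 6 routes.

6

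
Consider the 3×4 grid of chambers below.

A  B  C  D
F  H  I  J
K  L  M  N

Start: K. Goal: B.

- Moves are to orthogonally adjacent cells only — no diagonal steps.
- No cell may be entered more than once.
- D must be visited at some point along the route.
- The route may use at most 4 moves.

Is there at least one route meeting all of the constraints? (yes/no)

no

Even ignoring the no-revisit rule, getting from K to B via D needs at least 5 + 2 = 7 moves (Manhattan distance per leg), which exceeds the 4-move limit.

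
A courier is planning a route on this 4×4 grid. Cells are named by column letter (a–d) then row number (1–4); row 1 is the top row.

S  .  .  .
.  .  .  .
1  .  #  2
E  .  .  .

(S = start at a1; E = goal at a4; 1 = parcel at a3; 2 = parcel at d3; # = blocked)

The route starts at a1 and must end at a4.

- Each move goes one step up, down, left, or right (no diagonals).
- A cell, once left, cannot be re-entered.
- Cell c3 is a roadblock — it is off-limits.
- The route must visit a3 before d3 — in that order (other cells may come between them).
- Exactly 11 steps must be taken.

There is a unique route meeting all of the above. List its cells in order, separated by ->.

a1 -> a2 -> a3 -> b3 -> b2 -> c2 -> d2 -> d3 -> d4 -> c4 -> b4 -> a4

The waypoints must appear in the order a3, d3, with no cell reused.
Route from a1: 2× down (reaching a3), right to b3, up to b2, 2× right (reaching d2), 2× down (reaching d4), 3× left (reaching a4) — 11 moves in all.
Check: order respected (1 at step 2, 2 at step 7); 11 moves as required.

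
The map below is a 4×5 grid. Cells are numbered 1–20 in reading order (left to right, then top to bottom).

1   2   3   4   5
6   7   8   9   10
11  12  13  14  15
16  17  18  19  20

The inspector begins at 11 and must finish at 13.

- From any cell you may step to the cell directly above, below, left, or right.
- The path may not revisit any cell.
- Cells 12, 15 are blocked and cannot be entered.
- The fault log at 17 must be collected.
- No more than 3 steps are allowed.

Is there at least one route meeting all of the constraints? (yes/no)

no

Even ignoring the no-revisit rule, getting from 11 to 13 via 17 needs at least 2 + 2 = 4 moves (Manhattan distance per leg), which exceeds the 3-move limit.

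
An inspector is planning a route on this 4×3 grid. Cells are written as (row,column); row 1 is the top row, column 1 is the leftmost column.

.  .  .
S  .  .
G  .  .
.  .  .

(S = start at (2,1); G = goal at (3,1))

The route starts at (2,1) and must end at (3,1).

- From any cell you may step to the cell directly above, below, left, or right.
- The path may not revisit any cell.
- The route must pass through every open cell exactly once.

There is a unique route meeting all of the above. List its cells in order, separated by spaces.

(2,1) (1,1) (1,2) (1,3) (2,3) (2,2) (3,2) (3,3) (4,3) (4,2) (4,1) (3,1)

Need to visit all 12 open cells exactly once, starting at (2,1) and ending at (3,1).
Route from (2,1): up to (1,1), 2× right (reaching (1,3)), down to (2,3), left to (2,2), down to (3,2), right to (3,3), down to (4,3), 2× left (reaching (4,1)), up to (3,1) — 11 moves in all.
Check: all 12 open cells covered.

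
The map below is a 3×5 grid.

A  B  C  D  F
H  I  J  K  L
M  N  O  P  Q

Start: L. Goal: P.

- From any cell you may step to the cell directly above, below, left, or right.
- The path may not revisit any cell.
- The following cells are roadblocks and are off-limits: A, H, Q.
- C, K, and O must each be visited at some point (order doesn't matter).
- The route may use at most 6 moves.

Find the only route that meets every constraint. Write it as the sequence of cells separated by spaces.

Any route must reach C, K, and O and still end at P within 6 moves, so the order of the required stops is forced.
Route from L: left 1 to K, up 1 to D, left 1 to C, down 2 to O, right 1 to P — 6 moves in all.
Check: all required cells visited; 6 ≤ 6 moves.

L K D C J O P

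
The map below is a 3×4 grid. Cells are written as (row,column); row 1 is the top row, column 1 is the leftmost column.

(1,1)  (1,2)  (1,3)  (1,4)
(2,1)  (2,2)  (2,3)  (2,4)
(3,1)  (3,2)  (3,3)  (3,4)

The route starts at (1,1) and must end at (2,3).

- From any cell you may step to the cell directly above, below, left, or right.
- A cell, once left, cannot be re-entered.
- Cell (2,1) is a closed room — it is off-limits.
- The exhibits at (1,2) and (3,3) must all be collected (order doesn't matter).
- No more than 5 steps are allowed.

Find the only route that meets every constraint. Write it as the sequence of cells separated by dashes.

(1,1) - (1,2) - (2,2) - (3,2) - (3,3) - (2,3)

The 5-move cap with required stops at (1,2), (3,3) leaves no slack for detours.
Route from (1,1): right 1 to (1,2), down 2 to (3,2), right 1 to (3,3), up 1 to (2,3) — 5 moves in all.
Check: all required cells visited; 5 ≤ 5 moves.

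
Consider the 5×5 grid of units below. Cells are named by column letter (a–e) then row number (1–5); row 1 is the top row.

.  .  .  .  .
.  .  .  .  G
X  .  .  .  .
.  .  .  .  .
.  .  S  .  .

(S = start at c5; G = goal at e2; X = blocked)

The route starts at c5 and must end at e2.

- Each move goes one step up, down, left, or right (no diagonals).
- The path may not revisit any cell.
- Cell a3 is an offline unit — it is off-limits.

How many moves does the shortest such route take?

The Manhattan distance from c5 to e2 is |5−2| + |3−5| = 5, so at least 5 moves are needed.
A route of 5 moves achieves this: c5 → c4 → c3 → c2 → d2 → e2.
Since 5 matches the lower bound, it is optimal.

5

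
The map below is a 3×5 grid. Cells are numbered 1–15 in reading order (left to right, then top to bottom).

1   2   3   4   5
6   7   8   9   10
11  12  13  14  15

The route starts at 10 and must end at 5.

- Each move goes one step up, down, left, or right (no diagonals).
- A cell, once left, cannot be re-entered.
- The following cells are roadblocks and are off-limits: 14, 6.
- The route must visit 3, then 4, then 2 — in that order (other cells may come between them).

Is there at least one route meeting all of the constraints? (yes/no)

Ignoring the required order, 2 revisit-free routes from 10 to 5 pass through all of 3, 4, and 2; the waypoint orders that occur are 2 → 3 → 4 (2) — never 3 → 4 → 2.

no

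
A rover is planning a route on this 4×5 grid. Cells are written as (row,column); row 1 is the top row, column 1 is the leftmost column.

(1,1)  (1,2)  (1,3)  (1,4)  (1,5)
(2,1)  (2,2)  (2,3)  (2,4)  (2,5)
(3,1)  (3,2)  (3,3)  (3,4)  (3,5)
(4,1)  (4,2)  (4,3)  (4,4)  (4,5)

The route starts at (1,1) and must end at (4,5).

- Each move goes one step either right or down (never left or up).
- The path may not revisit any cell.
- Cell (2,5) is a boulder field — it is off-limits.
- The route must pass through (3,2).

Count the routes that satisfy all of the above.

12

A right/down-only route from (1,1) to (4,5) makes exactly 3 down-moves and 4 right-moves in some order.
With no other constraints that would be C(7,3) = 35 routes.
Split at (3,2) and multiply the segment counts (each segment already excludes blocked cells): (1,1)→(3,2): 3; (3,2)→(4,5): 4; product = 12.
That gives 12 routes.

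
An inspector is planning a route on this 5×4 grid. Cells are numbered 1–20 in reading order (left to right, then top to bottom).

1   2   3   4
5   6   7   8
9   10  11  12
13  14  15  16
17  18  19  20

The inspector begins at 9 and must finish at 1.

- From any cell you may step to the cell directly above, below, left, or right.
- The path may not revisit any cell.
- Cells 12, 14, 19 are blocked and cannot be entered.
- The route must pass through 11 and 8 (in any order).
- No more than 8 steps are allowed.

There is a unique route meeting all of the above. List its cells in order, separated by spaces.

9 10 11 7 8 4 3 2 1

Any route must reach 11 and 8 and still end at 1 within 8 moves, so the order of the required stops is forced.
Route from 9: right 2 to 11, up 1 to 7, right 1 to 8, up 1 to 4, left 3 to 1 — 8 moves in all.
Check: all required cells visited; 8 ≤ 8 moves.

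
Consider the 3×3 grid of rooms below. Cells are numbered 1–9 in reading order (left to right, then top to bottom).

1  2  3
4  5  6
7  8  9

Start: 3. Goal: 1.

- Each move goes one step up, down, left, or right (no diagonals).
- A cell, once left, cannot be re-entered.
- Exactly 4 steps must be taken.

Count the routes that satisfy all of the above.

Need simple routes of exactly 4 moves from 3 to 1 (Manhattan distance 2, so 1 moves are spent on a detour and 1 undoing it).
Enumerating: 3 6 5 2 1 | 3 6 5 4 1 | 3 2 5 4 1.
That gives 3 routes.

3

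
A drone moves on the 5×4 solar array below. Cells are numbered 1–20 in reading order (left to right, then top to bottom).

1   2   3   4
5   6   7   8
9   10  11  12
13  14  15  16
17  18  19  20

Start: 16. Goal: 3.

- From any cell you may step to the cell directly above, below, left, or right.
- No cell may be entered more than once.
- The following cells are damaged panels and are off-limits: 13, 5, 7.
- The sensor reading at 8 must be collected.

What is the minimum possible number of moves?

4

Any route passes through 8 somewhere between 16 and 3. Summing Manhattan distances along the two legs (16 → 8 → 3) gives a lower bound of 2 + 2 = 4 moves.
A route of 4 moves achieves this: 16 → 12 → 8 → 4 → 3.
Since 4 matches the lower bound, it is optimal.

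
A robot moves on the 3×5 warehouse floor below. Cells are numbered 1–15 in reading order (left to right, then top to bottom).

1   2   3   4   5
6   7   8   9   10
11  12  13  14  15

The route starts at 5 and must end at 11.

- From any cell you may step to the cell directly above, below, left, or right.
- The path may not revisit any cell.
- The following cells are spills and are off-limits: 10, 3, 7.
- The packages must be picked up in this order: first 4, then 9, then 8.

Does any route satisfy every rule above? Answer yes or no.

yes

One route that works: 5 → 4 → 9 → 8 → 13 → 12 → 11.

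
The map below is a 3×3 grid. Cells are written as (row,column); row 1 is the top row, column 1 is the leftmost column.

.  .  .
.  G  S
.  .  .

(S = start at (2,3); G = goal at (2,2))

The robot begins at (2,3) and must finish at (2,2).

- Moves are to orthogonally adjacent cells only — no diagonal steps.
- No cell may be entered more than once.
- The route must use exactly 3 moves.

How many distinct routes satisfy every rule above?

2

Need simple routes of exactly 3 moves from (2,3) to (2,2) (Manhattan distance 1, so 1 moves are spent on a detour and 1 undoing it).
Enumerating: (2,3) (1,3) (1,2) (2,2) | (2,3) (3,3) (3,2) (2,2).
That gives 2 routes.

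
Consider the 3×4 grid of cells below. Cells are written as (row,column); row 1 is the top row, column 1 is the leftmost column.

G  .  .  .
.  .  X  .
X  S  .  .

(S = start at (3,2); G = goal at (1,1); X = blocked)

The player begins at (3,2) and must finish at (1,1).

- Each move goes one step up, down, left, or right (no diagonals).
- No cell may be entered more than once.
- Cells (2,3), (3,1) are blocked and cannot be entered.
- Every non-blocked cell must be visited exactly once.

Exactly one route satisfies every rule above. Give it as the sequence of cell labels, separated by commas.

(3,2), (3,3), (3,4), (2,4), (1,4), (1,3), (1,2), (2,2), (2,1), (1,1)

Need to visit all 10 open cells exactly once, starting at (3,2) and ending at (1,1).
Cell (3,3) has only two open neighbours ((3,2) and (3,4)), so the path must pass straight through it: one of those is the cell it's entered from and the other is where it exits.
Route from (3,2): 2× right (reaching (3,4)), 2× up (reaching (1,4)), 2× left (reaching (1,2)), down to (2,2), left to (2,1), up to (1,1) — 9 moves in all.
Check: all 10 open cells covered.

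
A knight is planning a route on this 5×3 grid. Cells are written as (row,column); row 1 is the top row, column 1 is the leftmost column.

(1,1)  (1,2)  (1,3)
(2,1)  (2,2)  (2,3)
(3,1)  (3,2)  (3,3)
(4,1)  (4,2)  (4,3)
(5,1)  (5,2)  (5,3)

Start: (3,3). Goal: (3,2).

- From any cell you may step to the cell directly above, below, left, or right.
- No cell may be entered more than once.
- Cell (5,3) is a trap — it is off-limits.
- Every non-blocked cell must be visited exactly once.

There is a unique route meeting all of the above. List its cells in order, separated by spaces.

Need to visit all 14 open cells exactly once, starting at (3,3) and ending at (3,2).
Cell (4,3) has only two open neighbours ((3,3) and (4,2)), so the path must pass straight through it: one of those is the cell it's entered from and the other is where it exits.
Route from (3,3): down to (4,3), left to (4,2), down to (5,2), left to (5,1), 4× up (reaching (1,1)), 2× right (reaching (1,3)), down to (2,3), left to (2,2), down to (3,2) — 13 moves in all.
Check: all 14 open cells covered.

(3,3) (4,3) (4,2) (5,2) (5,1) (4,1) (3,1) (2,1) (1,1) (1,2) (1,3) (2,3) (2,2) (3,2)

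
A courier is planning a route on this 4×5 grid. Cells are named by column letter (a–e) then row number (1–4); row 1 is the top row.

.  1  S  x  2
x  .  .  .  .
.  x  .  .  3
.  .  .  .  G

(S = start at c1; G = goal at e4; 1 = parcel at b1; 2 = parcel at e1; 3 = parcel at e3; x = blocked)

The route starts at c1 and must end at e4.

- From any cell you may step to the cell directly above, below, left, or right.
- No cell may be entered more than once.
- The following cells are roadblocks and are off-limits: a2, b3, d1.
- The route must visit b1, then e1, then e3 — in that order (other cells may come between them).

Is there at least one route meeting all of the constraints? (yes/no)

e1 must be visited but has only one open neighbour (e2), and it is neither the start nor the goal — the route would have to enter and leave through e2, re-entering it.

no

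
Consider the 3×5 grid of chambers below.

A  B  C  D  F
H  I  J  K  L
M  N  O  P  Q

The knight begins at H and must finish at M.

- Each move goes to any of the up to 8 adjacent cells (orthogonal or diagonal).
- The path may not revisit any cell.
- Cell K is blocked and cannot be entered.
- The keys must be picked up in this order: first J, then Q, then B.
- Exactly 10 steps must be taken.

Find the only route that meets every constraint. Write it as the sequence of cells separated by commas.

The waypoints must appear in the order J, Q, B, with no cell reused.
Route from H: down-right 1 to N, up-right 1 to J, down-right 1 to P, right 1 to Q, up 1 to L, up-left 1 to D, left 2 to B, down 1 to I, down-left 1 to M — 10 moves in all.
Check: order respected (J at step 2, Q at step 4, B at step 8); 10 moves as required.

H, N, J, P, Q, L, D, C, B, I, M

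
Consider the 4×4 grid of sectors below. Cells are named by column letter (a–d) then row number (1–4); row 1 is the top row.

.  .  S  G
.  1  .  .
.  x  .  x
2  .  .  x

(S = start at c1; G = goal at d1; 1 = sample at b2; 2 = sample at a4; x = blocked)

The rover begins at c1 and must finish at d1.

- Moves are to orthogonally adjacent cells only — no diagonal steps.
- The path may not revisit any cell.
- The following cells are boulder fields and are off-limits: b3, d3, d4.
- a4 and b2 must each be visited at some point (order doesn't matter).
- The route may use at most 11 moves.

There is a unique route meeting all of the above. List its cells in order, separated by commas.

The budget equals the shortest possible length, so every move has to be on a shortest route through the required cells.
Route from c1: left to b1, down to b2, left to a2, 2× down (reaching a4), 2× right (reaching c4), 2× up (reaching c2), right to d2, up to d1 — 11 moves in all.
Check: all required cells visited; 11 ≤ 11 moves.

c1, b1, b2, a2, a3, a4, b4, c4, c3, c2, d2, d1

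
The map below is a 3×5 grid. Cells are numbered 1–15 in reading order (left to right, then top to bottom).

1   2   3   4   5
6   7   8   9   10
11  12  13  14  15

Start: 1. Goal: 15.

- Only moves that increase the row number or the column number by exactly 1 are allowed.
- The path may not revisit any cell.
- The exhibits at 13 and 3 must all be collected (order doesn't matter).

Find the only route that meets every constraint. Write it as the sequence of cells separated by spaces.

Moves only go right or down, so the column and row indices never decrease.
Route from 1: 2× right (reaching 3), 2× down (reaching 13), 2× right (reaching 15) — 6 moves in all.
Check: all required cells visited.

1 2 3 8 13 14 15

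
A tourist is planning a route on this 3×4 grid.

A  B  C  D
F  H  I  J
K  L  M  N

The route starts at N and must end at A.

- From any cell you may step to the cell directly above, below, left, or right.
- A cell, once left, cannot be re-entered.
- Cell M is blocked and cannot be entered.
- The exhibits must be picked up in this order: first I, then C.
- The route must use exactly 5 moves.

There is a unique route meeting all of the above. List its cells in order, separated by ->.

N -> J -> I -> C -> B -> A

The waypoints must appear in the order I, C, with no cell reused.
Route from N: up 1 to J, left 1 to I, up 1 to C, left 2 to A — 5 moves in all.
Check: order respected (I at step 2, C at step 3); 5 moves as required.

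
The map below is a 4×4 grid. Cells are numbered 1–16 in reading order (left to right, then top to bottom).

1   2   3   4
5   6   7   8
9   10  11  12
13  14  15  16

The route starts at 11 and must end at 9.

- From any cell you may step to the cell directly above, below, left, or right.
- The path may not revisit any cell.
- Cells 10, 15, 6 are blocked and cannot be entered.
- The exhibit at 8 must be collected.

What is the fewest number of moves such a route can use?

8

Any route passes through 8 somewhere between 11 and 9. Summing Manhattan distances along the two legs (11 → 8 → 9) gives a lower bound of 2 + 4 = 6 moves.
That bound ignores the blocked cells. Measuring each leg by the fewest moves that actually steer around them (11→8: 2; 8→9: 6) raises the lower bound to 8.
A route of 8 moves exists: 11 → 7 → 8 → 4 → 3 → 2 → 1 → 5 → 9.
Since 8 matches that lower bound, it is optimal.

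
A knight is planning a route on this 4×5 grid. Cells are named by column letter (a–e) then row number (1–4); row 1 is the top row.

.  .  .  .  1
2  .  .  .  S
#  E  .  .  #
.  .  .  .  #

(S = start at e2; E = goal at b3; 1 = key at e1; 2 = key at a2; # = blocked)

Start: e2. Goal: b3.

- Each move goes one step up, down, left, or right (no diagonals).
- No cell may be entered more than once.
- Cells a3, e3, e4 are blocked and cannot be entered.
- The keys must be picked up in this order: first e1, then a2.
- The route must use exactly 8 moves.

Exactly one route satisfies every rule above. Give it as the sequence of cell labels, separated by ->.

e2 -> e1 -> d1 -> c1 -> b1 -> a1 -> a2 -> b2 -> b3

The waypoints must appear in the order e1, a2, with no cell reused.
Route from e2: up 1 to e1, left 4 to a1, down 1 to a2, right 1 to b2, down 1 to b3 — 8 moves in all.
Check: order respected (1 at step 1, 2 at step 6); 8 moves as required.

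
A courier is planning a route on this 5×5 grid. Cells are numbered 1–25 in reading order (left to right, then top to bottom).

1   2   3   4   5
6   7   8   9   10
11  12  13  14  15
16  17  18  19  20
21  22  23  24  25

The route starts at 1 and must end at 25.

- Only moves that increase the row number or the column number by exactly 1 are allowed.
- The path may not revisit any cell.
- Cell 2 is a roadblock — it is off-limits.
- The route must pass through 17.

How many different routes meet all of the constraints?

A right/down-only route from 1 to 25 makes exactly 4 down-moves and 4 right-moves in some order.
With no other constraints that would be C(8,4) = 70 routes.
Split at 17 and multiply the segment counts (each segment already excludes blocked cells): 1→17: 3; 17→25: 4; product = 12.
That gives 12 routes.

12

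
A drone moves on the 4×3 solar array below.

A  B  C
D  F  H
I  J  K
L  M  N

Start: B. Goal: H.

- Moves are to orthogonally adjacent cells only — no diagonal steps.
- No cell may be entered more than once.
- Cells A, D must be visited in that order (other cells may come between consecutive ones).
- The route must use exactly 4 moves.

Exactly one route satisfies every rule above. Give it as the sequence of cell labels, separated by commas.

The waypoints must appear in the order A, D, with no cell reused.
Route from B: left to A, down to D, 2× right (reaching H) — 4 moves in all.
Check: order respected (A at step 1, D at step 2); 4 moves as required.

B, A, D, F, H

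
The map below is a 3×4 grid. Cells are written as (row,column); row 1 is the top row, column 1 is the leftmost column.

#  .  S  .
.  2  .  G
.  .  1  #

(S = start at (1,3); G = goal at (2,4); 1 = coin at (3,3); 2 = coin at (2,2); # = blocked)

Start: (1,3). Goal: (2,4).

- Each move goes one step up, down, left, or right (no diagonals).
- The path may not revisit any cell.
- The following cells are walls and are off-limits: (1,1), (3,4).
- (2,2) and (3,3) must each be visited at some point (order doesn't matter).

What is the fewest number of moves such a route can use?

Any route passes through (2,2) and (3,3) in some order between (1,3) and (2,4). Summing Manhattan distances along each leg and taking the cheapest ordering ((1,3) → (3,3) → (2,2) → (2,4)) gives a lower bound of 2 + 2 + 2 = 6 moves.
A route of 6 moves achieves this: (1,3) → (1,2) → (2,2) → (3,2) → (3,3) → (2,3) → (2,4).
Since 6 matches the lower bound, it is optimal.

6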